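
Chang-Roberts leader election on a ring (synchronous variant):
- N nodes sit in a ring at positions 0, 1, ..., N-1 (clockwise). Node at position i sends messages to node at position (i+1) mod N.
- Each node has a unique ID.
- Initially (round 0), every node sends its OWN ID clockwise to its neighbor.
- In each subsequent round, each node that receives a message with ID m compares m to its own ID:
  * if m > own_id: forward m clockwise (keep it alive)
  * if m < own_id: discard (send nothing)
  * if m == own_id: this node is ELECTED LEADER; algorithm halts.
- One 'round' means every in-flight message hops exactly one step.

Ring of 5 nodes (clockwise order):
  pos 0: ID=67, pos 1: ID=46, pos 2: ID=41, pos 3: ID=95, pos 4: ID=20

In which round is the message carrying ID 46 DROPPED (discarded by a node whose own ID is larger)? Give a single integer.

Answer: 2

Derivation:
Round 1: pos1(id46) recv 67: fwd; pos2(id41) recv 46: fwd; pos3(id95) recv 41: drop; pos4(id20) recv 95: fwd; pos0(id67) recv 20: drop
Round 2: pos2(id41) recv 67: fwd; pos3(id95) recv 46: drop; pos0(id67) recv 95: fwd
Round 3: pos3(id95) recv 67: drop; pos1(id46) recv 95: fwd
Round 4: pos2(id41) recv 95: fwd
Round 5: pos3(id95) recv 95: ELECTED
Message ID 46 originates at pos 1; dropped at pos 3 in round 2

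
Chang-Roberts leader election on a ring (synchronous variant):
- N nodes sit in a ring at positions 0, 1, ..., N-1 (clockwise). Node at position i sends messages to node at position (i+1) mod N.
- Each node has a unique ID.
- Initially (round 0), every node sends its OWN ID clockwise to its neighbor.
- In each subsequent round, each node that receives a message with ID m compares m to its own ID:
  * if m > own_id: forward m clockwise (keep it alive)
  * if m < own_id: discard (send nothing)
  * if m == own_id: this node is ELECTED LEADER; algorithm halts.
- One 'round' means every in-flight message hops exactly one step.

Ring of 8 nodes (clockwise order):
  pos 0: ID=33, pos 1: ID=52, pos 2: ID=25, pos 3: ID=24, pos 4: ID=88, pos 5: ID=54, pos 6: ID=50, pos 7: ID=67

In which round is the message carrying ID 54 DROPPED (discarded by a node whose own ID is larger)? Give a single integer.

Round 1: pos1(id52) recv 33: drop; pos2(id25) recv 52: fwd; pos3(id24) recv 25: fwd; pos4(id88) recv 24: drop; pos5(id54) recv 88: fwd; pos6(id50) recv 54: fwd; pos7(id67) recv 50: drop; pos0(id33) recv 67: fwd
Round 2: pos3(id24) recv 52: fwd; pos4(id88) recv 25: drop; pos6(id50) recv 88: fwd; pos7(id67) recv 54: drop; pos1(id52) recv 67: fwd
Round 3: pos4(id88) recv 52: drop; pos7(id67) recv 88: fwd; pos2(id25) recv 67: fwd
Round 4: pos0(id33) recv 88: fwd; pos3(id24) recv 67: fwd
Round 5: pos1(id52) recv 88: fwd; pos4(id88) recv 67: drop
Round 6: pos2(id25) recv 88: fwd
Round 7: pos3(id24) recv 88: fwd
Round 8: pos4(id88) recv 88: ELECTED
Message ID 54 originates at pos 5; dropped at pos 7 in round 2

Answer: 2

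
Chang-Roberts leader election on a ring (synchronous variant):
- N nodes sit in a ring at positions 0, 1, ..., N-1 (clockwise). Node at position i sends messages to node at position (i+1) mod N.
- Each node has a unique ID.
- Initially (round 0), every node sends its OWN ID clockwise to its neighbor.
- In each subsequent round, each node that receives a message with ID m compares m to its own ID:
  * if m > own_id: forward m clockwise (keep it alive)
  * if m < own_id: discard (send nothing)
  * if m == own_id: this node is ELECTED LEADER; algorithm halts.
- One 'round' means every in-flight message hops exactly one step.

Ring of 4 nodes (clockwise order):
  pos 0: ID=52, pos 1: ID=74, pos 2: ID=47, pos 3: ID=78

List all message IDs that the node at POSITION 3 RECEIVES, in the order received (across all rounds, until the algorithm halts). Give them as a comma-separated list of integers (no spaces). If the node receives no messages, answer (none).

Answer: 47,74,78

Derivation:
Round 1: pos1(id74) recv 52: drop; pos2(id47) recv 74: fwd; pos3(id78) recv 47: drop; pos0(id52) recv 78: fwd
Round 2: pos3(id78) recv 74: drop; pos1(id74) recv 78: fwd
Round 3: pos2(id47) recv 78: fwd
Round 4: pos3(id78) recv 78: ELECTED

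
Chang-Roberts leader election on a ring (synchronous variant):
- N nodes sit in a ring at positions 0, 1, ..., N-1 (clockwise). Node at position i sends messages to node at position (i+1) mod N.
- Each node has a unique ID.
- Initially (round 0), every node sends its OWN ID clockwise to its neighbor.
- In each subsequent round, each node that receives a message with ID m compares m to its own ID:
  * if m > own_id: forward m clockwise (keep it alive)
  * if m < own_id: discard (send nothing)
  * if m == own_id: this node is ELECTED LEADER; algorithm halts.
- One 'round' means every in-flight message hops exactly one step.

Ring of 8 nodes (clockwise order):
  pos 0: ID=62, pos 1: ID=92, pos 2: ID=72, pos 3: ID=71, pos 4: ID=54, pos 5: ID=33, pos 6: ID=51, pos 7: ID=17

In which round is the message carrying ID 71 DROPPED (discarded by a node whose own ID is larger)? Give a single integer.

Answer: 6

Derivation:
Round 1: pos1(id92) recv 62: drop; pos2(id72) recv 92: fwd; pos3(id71) recv 72: fwd; pos4(id54) recv 71: fwd; pos5(id33) recv 54: fwd; pos6(id51) recv 33: drop; pos7(id17) recv 51: fwd; pos0(id62) recv 17: drop
Round 2: pos3(id71) recv 92: fwd; pos4(id54) recv 72: fwd; pos5(id33) recv 71: fwd; pos6(id51) recv 54: fwd; pos0(id62) recv 51: drop
Round 3: pos4(id54) recv 92: fwd; pos5(id33) recv 72: fwd; pos6(id51) recv 71: fwd; pos7(id17) recv 54: fwd
Round 4: pos5(id33) recv 92: fwd; pos6(id51) recv 72: fwd; pos7(id17) recv 71: fwd; pos0(id62) recv 54: drop
Round 5: pos6(id51) recv 92: fwd; pos7(id17) recv 72: fwd; pos0(id62) recv 71: fwd
Round 6: pos7(id17) recv 92: fwd; pos0(id62) recv 72: fwd; pos1(id92) recv 71: drop
Round 7: pos0(id62) recv 92: fwd; pos1(id92) recv 72: drop
Round 8: pos1(id92) recv 92: ELECTED
Message ID 71 originates at pos 3; dropped at pos 1 in round 6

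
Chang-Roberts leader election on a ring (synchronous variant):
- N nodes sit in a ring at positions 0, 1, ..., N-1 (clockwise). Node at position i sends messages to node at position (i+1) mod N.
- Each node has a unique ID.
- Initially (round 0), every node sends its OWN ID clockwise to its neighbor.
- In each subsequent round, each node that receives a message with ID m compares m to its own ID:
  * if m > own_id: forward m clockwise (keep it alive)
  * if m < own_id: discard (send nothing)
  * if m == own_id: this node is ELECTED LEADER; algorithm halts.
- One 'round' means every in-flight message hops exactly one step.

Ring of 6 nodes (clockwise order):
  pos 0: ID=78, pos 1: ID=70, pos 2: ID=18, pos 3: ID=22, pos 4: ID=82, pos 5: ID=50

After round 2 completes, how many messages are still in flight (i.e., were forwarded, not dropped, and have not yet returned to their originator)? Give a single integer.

Round 1: pos1(id70) recv 78: fwd; pos2(id18) recv 70: fwd; pos3(id22) recv 18: drop; pos4(id82) recv 22: drop; pos5(id50) recv 82: fwd; pos0(id78) recv 50: drop
Round 2: pos2(id18) recv 78: fwd; pos3(id22) recv 70: fwd; pos0(id78) recv 82: fwd
After round 2: 3 messages still in flight

Answer: 3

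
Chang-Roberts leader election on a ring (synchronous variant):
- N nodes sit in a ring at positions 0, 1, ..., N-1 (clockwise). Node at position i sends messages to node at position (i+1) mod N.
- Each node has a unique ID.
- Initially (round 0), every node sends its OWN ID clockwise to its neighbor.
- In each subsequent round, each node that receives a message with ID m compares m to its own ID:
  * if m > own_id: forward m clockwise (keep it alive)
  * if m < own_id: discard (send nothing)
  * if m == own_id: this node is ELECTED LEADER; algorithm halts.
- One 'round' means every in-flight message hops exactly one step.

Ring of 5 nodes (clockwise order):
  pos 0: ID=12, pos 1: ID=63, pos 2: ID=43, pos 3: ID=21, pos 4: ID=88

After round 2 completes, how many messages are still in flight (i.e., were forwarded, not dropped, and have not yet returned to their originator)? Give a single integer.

Answer: 2

Derivation:
Round 1: pos1(id63) recv 12: drop; pos2(id43) recv 63: fwd; pos3(id21) recv 43: fwd; pos4(id88) recv 21: drop; pos0(id12) recv 88: fwd
Round 2: pos3(id21) recv 63: fwd; pos4(id88) recv 43: drop; pos1(id63) recv 88: fwd
After round 2: 2 messages still in flight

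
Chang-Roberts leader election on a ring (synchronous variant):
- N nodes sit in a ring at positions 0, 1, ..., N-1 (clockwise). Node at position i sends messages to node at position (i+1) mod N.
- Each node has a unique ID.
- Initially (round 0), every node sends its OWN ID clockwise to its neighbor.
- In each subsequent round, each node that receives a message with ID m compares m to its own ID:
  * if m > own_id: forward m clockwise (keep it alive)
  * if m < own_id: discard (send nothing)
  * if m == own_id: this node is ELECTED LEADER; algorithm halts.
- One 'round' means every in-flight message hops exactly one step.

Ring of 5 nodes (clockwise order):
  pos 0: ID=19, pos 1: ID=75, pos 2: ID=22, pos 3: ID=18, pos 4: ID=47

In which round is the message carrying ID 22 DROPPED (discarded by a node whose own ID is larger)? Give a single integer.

Answer: 2

Derivation:
Round 1: pos1(id75) recv 19: drop; pos2(id22) recv 75: fwd; pos3(id18) recv 22: fwd; pos4(id47) recv 18: drop; pos0(id19) recv 47: fwd
Round 2: pos3(id18) recv 75: fwd; pos4(id47) recv 22: drop; pos1(id75) recv 47: drop
Round 3: pos4(id47) recv 75: fwd
Round 4: pos0(id19) recv 75: fwd
Round 5: pos1(id75) recv 75: ELECTED
Message ID 22 originates at pos 2; dropped at pos 4 in round 2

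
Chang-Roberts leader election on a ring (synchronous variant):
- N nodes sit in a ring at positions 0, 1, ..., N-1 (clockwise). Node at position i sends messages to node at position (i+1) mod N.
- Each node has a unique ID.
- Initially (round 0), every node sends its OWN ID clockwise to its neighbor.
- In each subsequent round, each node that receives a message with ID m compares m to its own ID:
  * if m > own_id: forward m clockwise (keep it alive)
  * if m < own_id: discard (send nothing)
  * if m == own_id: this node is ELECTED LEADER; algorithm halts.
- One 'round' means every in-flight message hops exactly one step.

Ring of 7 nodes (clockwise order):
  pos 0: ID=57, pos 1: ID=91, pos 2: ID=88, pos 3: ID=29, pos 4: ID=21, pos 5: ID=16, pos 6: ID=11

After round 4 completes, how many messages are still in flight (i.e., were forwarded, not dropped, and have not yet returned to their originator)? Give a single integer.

Answer: 2

Derivation:
Round 1: pos1(id91) recv 57: drop; pos2(id88) recv 91: fwd; pos3(id29) recv 88: fwd; pos4(id21) recv 29: fwd; pos5(id16) recv 21: fwd; pos6(id11) recv 16: fwd; pos0(id57) recv 11: drop
Round 2: pos3(id29) recv 91: fwd; pos4(id21) recv 88: fwd; pos5(id16) recv 29: fwd; pos6(id11) recv 21: fwd; pos0(id57) recv 16: drop
Round 3: pos4(id21) recv 91: fwd; pos5(id16) recv 88: fwd; pos6(id11) recv 29: fwd; pos0(id57) recv 21: drop
Round 4: pos5(id16) recv 91: fwd; pos6(id11) recv 88: fwd; pos0(id57) recv 29: drop
After round 4: 2 messages still in flight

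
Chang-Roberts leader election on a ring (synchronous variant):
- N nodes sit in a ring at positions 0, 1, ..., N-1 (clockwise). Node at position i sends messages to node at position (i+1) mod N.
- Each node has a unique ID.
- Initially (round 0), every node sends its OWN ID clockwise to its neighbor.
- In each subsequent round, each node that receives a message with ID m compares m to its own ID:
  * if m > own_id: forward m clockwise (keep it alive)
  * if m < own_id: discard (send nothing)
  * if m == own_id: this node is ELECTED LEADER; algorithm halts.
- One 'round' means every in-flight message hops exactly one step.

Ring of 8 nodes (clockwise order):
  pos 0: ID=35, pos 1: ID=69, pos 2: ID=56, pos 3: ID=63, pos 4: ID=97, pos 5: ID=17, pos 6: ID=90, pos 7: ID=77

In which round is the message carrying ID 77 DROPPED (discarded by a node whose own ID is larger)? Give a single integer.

Answer: 5

Derivation:
Round 1: pos1(id69) recv 35: drop; pos2(id56) recv 69: fwd; pos3(id63) recv 56: drop; pos4(id97) recv 63: drop; pos5(id17) recv 97: fwd; pos6(id90) recv 17: drop; pos7(id77) recv 90: fwd; pos0(id35) recv 77: fwd
Round 2: pos3(id63) recv 69: fwd; pos6(id90) recv 97: fwd; pos0(id35) recv 90: fwd; pos1(id69) recv 77: fwd
Round 3: pos4(id97) recv 69: drop; pos7(id77) recv 97: fwd; pos1(id69) recv 90: fwd; pos2(id56) recv 77: fwd
Round 4: pos0(id35) recv 97: fwd; pos2(id56) recv 90: fwd; pos3(id63) recv 77: fwd
Round 5: pos1(id69) recv 97: fwd; pos3(id63) recv 90: fwd; pos4(id97) recv 77: drop
Round 6: pos2(id56) recv 97: fwd; pos4(id97) recv 90: drop
Round 7: pos3(id63) recv 97: fwd
Round 8: pos4(id97) recv 97: ELECTED
Message ID 77 originates at pos 7; dropped at pos 4 in round 5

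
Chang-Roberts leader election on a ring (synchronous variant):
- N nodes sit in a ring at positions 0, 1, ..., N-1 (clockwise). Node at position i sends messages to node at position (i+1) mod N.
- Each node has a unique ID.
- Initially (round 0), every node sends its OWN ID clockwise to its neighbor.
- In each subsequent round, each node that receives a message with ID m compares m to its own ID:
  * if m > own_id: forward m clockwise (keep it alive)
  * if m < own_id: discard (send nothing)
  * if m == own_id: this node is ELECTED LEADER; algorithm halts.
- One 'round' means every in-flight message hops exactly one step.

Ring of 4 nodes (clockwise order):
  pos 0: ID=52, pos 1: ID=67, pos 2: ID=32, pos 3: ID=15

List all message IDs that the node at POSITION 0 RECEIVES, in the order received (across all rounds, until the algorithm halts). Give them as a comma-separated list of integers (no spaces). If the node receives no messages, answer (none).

Answer: 15,32,67

Derivation:
Round 1: pos1(id67) recv 52: drop; pos2(id32) recv 67: fwd; pos3(id15) recv 32: fwd; pos0(id52) recv 15: drop
Round 2: pos3(id15) recv 67: fwd; pos0(id52) recv 32: drop
Round 3: pos0(id52) recv 67: fwd
Round 4: pos1(id67) recv 67: ELECTED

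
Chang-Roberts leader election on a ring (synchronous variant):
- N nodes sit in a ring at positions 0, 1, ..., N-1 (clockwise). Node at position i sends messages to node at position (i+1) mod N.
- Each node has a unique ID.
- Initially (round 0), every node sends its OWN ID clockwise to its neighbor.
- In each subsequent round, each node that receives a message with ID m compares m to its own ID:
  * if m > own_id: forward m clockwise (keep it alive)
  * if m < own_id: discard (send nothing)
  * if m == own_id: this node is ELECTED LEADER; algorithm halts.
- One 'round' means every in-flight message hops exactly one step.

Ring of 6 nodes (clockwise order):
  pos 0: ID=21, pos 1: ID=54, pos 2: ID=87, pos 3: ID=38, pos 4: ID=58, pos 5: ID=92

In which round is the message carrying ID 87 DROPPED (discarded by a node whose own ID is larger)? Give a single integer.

Round 1: pos1(id54) recv 21: drop; pos2(id87) recv 54: drop; pos3(id38) recv 87: fwd; pos4(id58) recv 38: drop; pos5(id92) recv 58: drop; pos0(id21) recv 92: fwd
Round 2: pos4(id58) recv 87: fwd; pos1(id54) recv 92: fwd
Round 3: pos5(id92) recv 87: drop; pos2(id87) recv 92: fwd
Round 4: pos3(id38) recv 92: fwd
Round 5: pos4(id58) recv 92: fwd
Round 6: pos5(id92) recv 92: ELECTED
Message ID 87 originates at pos 2; dropped at pos 5 in round 3

Answer: 3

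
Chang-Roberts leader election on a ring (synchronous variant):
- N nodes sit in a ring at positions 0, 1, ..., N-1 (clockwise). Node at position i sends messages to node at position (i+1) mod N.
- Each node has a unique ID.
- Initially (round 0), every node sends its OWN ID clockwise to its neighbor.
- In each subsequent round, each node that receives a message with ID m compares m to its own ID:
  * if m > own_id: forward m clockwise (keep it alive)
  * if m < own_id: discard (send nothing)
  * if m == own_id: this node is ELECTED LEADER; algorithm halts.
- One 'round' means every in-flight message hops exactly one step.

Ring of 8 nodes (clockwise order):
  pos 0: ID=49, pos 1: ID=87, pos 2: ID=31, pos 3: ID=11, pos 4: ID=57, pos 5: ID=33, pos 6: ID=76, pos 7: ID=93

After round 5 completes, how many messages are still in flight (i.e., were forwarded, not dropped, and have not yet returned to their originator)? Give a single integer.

Round 1: pos1(id87) recv 49: drop; pos2(id31) recv 87: fwd; pos3(id11) recv 31: fwd; pos4(id57) recv 11: drop; pos5(id33) recv 57: fwd; pos6(id76) recv 33: drop; pos7(id93) recv 76: drop; pos0(id49) recv 93: fwd
Round 2: pos3(id11) recv 87: fwd; pos4(id57) recv 31: drop; pos6(id76) recv 57: drop; pos1(id87) recv 93: fwd
Round 3: pos4(id57) recv 87: fwd; pos2(id31) recv 93: fwd
Round 4: pos5(id33) recv 87: fwd; pos3(id11) recv 93: fwd
Round 5: pos6(id76) recv 87: fwd; pos4(id57) recv 93: fwd
After round 5: 2 messages still in flight

Answer: 2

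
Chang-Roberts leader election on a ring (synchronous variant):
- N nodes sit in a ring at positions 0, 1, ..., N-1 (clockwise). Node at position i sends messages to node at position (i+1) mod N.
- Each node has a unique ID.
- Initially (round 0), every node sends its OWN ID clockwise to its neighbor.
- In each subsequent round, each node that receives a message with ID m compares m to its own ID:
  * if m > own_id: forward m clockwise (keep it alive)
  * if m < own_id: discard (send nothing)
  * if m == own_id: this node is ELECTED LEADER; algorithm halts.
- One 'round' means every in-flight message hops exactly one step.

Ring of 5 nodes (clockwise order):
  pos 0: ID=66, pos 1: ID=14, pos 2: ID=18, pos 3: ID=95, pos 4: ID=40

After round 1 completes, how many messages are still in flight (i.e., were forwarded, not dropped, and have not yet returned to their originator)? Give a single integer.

Round 1: pos1(id14) recv 66: fwd; pos2(id18) recv 14: drop; pos3(id95) recv 18: drop; pos4(id40) recv 95: fwd; pos0(id66) recv 40: drop
After round 1: 2 messages still in flight

Answer: 2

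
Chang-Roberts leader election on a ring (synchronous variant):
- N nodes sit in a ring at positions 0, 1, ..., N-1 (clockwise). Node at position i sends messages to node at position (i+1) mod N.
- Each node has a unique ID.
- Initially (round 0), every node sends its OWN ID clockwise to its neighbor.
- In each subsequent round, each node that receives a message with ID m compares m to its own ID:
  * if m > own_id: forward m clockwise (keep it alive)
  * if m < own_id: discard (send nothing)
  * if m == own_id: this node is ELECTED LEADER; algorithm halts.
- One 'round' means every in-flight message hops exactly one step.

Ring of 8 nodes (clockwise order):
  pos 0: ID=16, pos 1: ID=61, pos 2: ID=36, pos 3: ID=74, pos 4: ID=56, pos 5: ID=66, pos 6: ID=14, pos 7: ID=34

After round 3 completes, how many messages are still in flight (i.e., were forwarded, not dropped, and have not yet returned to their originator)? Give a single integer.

Round 1: pos1(id61) recv 16: drop; pos2(id36) recv 61: fwd; pos3(id74) recv 36: drop; pos4(id56) recv 74: fwd; pos5(id66) recv 56: drop; pos6(id14) recv 66: fwd; pos7(id34) recv 14: drop; pos0(id16) recv 34: fwd
Round 2: pos3(id74) recv 61: drop; pos5(id66) recv 74: fwd; pos7(id34) recv 66: fwd; pos1(id61) recv 34: drop
Round 3: pos6(id14) recv 74: fwd; pos0(id16) recv 66: fwd
After round 3: 2 messages still in flight

Answer: 2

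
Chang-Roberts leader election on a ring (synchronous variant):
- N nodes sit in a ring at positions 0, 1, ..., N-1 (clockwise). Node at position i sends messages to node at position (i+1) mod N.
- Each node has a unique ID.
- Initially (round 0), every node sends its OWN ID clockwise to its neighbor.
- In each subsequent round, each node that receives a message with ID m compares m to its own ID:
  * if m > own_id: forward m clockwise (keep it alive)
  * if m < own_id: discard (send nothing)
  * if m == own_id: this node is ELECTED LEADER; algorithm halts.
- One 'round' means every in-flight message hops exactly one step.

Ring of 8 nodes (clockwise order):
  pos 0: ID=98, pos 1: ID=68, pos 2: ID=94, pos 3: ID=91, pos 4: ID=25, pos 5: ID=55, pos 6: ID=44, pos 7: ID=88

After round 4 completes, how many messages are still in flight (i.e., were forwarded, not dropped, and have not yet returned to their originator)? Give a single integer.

Round 1: pos1(id68) recv 98: fwd; pos2(id94) recv 68: drop; pos3(id91) recv 94: fwd; pos4(id25) recv 91: fwd; pos5(id55) recv 25: drop; pos6(id44) recv 55: fwd; pos7(id88) recv 44: drop; pos0(id98) recv 88: drop
Round 2: pos2(id94) recv 98: fwd; pos4(id25) recv 94: fwd; pos5(id55) recv 91: fwd; pos7(id88) recv 55: drop
Round 3: pos3(id91) recv 98: fwd; pos5(id55) recv 94: fwd; pos6(id44) recv 91: fwd
Round 4: pos4(id25) recv 98: fwd; pos6(id44) recv 94: fwd; pos7(id88) recv 91: fwd
After round 4: 3 messages still in flight

Answer: 3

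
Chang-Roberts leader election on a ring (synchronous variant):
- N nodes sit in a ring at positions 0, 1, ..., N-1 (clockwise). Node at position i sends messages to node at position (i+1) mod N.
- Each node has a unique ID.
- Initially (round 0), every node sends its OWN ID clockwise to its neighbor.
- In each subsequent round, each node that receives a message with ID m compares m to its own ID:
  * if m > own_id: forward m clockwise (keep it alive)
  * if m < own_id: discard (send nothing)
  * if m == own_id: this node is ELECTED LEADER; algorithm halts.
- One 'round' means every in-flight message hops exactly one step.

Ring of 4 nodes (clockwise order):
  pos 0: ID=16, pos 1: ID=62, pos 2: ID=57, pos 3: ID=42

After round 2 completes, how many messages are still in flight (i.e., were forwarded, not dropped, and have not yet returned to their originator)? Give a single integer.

Answer: 2

Derivation:
Round 1: pos1(id62) recv 16: drop; pos2(id57) recv 62: fwd; pos3(id42) recv 57: fwd; pos0(id16) recv 42: fwd
Round 2: pos3(id42) recv 62: fwd; pos0(id16) recv 57: fwd; pos1(id62) recv 42: drop
After round 2: 2 messages still in flight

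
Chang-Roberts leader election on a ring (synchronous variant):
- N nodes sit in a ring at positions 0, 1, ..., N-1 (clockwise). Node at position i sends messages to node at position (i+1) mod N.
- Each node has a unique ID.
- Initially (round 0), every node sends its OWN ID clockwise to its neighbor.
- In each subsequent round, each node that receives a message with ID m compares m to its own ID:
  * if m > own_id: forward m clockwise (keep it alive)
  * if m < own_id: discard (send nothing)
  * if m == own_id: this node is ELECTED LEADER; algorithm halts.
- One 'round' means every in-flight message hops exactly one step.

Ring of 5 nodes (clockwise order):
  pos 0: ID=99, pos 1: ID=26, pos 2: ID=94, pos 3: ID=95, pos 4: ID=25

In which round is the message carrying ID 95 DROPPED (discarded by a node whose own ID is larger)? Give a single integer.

Answer: 2

Derivation:
Round 1: pos1(id26) recv 99: fwd; pos2(id94) recv 26: drop; pos3(id95) recv 94: drop; pos4(id25) recv 95: fwd; pos0(id99) recv 25: drop
Round 2: pos2(id94) recv 99: fwd; pos0(id99) recv 95: drop
Round 3: pos3(id95) recv 99: fwd
Round 4: pos4(id25) recv 99: fwd
Round 5: pos0(id99) recv 99: ELECTED
Message ID 95 originates at pos 3; dropped at pos 0 in round 2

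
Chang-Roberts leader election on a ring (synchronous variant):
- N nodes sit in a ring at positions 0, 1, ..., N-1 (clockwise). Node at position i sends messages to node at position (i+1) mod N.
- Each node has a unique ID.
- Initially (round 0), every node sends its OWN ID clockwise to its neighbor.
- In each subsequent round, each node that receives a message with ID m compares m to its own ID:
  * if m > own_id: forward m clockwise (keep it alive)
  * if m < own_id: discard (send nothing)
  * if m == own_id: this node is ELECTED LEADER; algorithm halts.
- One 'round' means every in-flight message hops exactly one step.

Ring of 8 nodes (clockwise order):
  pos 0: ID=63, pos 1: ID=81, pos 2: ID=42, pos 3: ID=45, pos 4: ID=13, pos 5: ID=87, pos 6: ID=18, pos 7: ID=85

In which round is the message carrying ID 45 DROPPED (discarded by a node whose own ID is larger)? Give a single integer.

Answer: 2

Derivation:
Round 1: pos1(id81) recv 63: drop; pos2(id42) recv 81: fwd; pos3(id45) recv 42: drop; pos4(id13) recv 45: fwd; pos5(id87) recv 13: drop; pos6(id18) recv 87: fwd; pos7(id85) recv 18: drop; pos0(id63) recv 85: fwd
Round 2: pos3(id45) recv 81: fwd; pos5(id87) recv 45: drop; pos7(id85) recv 87: fwd; pos1(id81) recv 85: fwd
Round 3: pos4(id13) recv 81: fwd; pos0(id63) recv 87: fwd; pos2(id42) recv 85: fwd
Round 4: pos5(id87) recv 81: drop; pos1(id81) recv 87: fwd; pos3(id45) recv 85: fwd
Round 5: pos2(id42) recv 87: fwd; pos4(id13) recv 85: fwd
Round 6: pos3(id45) recv 87: fwd; pos5(id87) recv 85: drop
Round 7: pos4(id13) recv 87: fwd
Round 8: pos5(id87) recv 87: ELECTED
Message ID 45 originates at pos 3; dropped at pos 5 in round 2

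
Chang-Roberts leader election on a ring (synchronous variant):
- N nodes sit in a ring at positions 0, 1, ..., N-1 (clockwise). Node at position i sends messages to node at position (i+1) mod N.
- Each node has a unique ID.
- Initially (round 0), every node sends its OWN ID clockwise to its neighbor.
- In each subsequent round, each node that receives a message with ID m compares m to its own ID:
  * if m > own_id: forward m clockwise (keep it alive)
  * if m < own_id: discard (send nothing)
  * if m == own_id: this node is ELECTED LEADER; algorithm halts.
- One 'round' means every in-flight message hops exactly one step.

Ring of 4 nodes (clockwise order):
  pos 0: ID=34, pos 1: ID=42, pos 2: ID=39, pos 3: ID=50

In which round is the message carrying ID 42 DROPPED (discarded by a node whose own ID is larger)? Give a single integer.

Round 1: pos1(id42) recv 34: drop; pos2(id39) recv 42: fwd; pos3(id50) recv 39: drop; pos0(id34) recv 50: fwd
Round 2: pos3(id50) recv 42: drop; pos1(id42) recv 50: fwd
Round 3: pos2(id39) recv 50: fwd
Round 4: pos3(id50) recv 50: ELECTED
Message ID 42 originates at pos 1; dropped at pos 3 in round 2

Answer: 2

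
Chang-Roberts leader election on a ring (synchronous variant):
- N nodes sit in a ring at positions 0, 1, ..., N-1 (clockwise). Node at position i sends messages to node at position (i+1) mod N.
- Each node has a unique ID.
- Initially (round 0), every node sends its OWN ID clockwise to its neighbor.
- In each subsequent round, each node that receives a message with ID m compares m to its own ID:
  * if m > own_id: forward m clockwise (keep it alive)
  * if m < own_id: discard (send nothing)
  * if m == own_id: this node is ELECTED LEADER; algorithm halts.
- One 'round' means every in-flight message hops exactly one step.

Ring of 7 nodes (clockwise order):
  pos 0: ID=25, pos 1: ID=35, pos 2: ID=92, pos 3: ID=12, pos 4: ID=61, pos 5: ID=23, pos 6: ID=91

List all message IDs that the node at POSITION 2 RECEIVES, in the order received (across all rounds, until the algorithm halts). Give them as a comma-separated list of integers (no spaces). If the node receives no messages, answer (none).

Round 1: pos1(id35) recv 25: drop; pos2(id92) recv 35: drop; pos3(id12) recv 92: fwd; pos4(id61) recv 12: drop; pos5(id23) recv 61: fwd; pos6(id91) recv 23: drop; pos0(id25) recv 91: fwd
Round 2: pos4(id61) recv 92: fwd; pos6(id91) recv 61: drop; pos1(id35) recv 91: fwd
Round 3: pos5(id23) recv 92: fwd; pos2(id92) recv 91: drop
Round 4: pos6(id91) recv 92: fwd
Round 5: pos0(id25) recv 92: fwd
Round 6: pos1(id35) recv 92: fwd
Round 7: pos2(id92) recv 92: ELECTED

Answer: 35,91,92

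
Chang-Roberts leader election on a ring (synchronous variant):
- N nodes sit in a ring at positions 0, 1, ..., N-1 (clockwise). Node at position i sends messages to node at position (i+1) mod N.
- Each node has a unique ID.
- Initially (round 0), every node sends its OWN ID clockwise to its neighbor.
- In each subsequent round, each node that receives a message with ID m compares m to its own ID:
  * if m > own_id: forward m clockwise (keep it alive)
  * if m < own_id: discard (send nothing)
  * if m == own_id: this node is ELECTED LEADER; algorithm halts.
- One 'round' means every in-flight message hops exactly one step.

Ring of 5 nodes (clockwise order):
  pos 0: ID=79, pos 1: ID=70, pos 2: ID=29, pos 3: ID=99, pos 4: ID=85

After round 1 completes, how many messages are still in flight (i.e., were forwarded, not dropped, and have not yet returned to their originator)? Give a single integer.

Round 1: pos1(id70) recv 79: fwd; pos2(id29) recv 70: fwd; pos3(id99) recv 29: drop; pos4(id85) recv 99: fwd; pos0(id79) recv 85: fwd
After round 1: 4 messages still in flight

Answer: 4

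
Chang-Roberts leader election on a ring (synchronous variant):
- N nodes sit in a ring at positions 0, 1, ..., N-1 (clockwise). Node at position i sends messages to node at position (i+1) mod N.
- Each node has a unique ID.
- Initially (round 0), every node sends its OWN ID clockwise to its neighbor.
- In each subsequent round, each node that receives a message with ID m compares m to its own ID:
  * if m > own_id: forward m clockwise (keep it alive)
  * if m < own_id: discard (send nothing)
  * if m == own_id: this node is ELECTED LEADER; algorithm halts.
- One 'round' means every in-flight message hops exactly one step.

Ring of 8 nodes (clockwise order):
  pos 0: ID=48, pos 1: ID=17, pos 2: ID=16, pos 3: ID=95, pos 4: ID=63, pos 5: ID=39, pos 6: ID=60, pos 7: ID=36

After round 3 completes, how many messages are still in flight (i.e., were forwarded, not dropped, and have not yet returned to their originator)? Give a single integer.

Answer: 3

Derivation:
Round 1: pos1(id17) recv 48: fwd; pos2(id16) recv 17: fwd; pos3(id95) recv 16: drop; pos4(id63) recv 95: fwd; pos5(id39) recv 63: fwd; pos6(id60) recv 39: drop; pos7(id36) recv 60: fwd; pos0(id48) recv 36: drop
Round 2: pos2(id16) recv 48: fwd; pos3(id95) recv 17: drop; pos5(id39) recv 95: fwd; pos6(id60) recv 63: fwd; pos0(id48) recv 60: fwd
Round 3: pos3(id95) recv 48: drop; pos6(id60) recv 95: fwd; pos7(id36) recv 63: fwd; pos1(id17) recv 60: fwd
After round 3: 3 messages still in flight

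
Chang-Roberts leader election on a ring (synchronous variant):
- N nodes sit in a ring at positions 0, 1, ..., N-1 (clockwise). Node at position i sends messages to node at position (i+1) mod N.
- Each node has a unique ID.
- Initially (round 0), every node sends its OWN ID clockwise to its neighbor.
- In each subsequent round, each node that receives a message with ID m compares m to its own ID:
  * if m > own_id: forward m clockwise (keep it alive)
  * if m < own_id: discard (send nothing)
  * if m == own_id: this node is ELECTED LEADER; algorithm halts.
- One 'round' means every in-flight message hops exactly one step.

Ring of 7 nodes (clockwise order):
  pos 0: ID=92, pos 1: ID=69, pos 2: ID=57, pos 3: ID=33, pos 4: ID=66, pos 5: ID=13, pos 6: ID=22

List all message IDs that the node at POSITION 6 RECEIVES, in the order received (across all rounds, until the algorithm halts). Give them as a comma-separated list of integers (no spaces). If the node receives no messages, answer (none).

Answer: 13,66,69,92

Derivation:
Round 1: pos1(id69) recv 92: fwd; pos2(id57) recv 69: fwd; pos3(id33) recv 57: fwd; pos4(id66) recv 33: drop; pos5(id13) recv 66: fwd; pos6(id22) recv 13: drop; pos0(id92) recv 22: drop
Round 2: pos2(id57) recv 92: fwd; pos3(id33) recv 69: fwd; pos4(id66) recv 57: drop; pos6(id22) recv 66: fwd
Round 3: pos3(id33) recv 92: fwd; pos4(id66) recv 69: fwd; pos0(id92) recv 66: drop
Round 4: pos4(id66) recv 92: fwd; pos5(id13) recv 69: fwd
Round 5: pos5(id13) recv 92: fwd; pos6(id22) recv 69: fwd
Round 6: pos6(id22) recv 92: fwd; pos0(id92) recv 69: drop
Round 7: pos0(id92) recv 92: ELECTED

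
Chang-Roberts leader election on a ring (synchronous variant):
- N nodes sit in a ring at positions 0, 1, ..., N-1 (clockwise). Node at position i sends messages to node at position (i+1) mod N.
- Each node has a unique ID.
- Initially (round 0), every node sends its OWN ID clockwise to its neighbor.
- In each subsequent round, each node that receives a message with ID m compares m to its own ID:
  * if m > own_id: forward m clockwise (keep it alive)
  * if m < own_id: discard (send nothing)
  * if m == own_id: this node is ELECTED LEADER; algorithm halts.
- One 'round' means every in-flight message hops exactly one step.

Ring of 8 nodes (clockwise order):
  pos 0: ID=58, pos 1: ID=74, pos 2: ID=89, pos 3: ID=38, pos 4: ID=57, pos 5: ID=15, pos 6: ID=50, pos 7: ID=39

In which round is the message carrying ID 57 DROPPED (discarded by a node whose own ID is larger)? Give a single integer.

Answer: 4

Derivation:
Round 1: pos1(id74) recv 58: drop; pos2(id89) recv 74: drop; pos3(id38) recv 89: fwd; pos4(id57) recv 38: drop; pos5(id15) recv 57: fwd; pos6(id50) recv 15: drop; pos7(id39) recv 50: fwd; pos0(id58) recv 39: drop
Round 2: pos4(id57) recv 89: fwd; pos6(id50) recv 57: fwd; pos0(id58) recv 50: drop
Round 3: pos5(id15) recv 89: fwd; pos7(id39) recv 57: fwd
Round 4: pos6(id50) recv 89: fwd; pos0(id58) recv 57: drop
Round 5: pos7(id39) recv 89: fwd
Round 6: pos0(id58) recv 89: fwd
Round 7: pos1(id74) recv 89: fwd
Round 8: pos2(id89) recv 89: ELECTED
Message ID 57 originates at pos 4; dropped at pos 0 in round 4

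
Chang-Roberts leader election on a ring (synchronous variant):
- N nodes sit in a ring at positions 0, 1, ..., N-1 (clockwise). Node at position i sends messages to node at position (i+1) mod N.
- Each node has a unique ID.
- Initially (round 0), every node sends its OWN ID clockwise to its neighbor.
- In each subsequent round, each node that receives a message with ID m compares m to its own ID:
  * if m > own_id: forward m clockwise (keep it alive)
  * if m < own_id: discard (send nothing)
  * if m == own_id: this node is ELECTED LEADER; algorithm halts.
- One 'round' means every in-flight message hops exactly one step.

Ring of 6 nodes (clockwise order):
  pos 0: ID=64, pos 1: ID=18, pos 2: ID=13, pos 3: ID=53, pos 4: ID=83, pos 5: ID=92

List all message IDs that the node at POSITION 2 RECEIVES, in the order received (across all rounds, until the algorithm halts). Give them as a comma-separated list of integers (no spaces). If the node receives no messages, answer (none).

Answer: 18,64,92

Derivation:
Round 1: pos1(id18) recv 64: fwd; pos2(id13) recv 18: fwd; pos3(id53) recv 13: drop; pos4(id83) recv 53: drop; pos5(id92) recv 83: drop; pos0(id64) recv 92: fwd
Round 2: pos2(id13) recv 64: fwd; pos3(id53) recv 18: drop; pos1(id18) recv 92: fwd
Round 3: pos3(id53) recv 64: fwd; pos2(id13) recv 92: fwd
Round 4: pos4(id83) recv 64: drop; pos3(id53) recv 92: fwd
Round 5: pos4(id83) recv 92: fwd
Round 6: pos5(id92) recv 92: ELECTED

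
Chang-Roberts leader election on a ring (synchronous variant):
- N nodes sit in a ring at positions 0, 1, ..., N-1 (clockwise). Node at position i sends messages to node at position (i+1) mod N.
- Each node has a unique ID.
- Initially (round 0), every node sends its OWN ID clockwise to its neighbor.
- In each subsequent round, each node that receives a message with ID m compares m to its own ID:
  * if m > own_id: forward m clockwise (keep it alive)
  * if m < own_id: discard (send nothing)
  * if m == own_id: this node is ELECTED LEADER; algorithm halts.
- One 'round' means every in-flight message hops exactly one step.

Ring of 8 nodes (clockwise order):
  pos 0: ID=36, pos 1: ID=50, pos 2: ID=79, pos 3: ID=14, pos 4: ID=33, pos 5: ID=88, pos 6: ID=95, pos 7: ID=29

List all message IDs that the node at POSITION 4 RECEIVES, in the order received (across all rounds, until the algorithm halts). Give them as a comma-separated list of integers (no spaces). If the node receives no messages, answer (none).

Answer: 14,79,95

Derivation:
Round 1: pos1(id50) recv 36: drop; pos2(id79) recv 50: drop; pos3(id14) recv 79: fwd; pos4(id33) recv 14: drop; pos5(id88) recv 33: drop; pos6(id95) recv 88: drop; pos7(id29) recv 95: fwd; pos0(id36) recv 29: drop
Round 2: pos4(id33) recv 79: fwd; pos0(id36) recv 95: fwd
Round 3: pos5(id88) recv 79: drop; pos1(id50) recv 95: fwd
Round 4: pos2(id79) recv 95: fwd
Round 5: pos3(id14) recv 95: fwd
Round 6: pos4(id33) recv 95: fwd
Round 7: pos5(id88) recv 95: fwd
Round 8: pos6(id95) recv 95: ELECTED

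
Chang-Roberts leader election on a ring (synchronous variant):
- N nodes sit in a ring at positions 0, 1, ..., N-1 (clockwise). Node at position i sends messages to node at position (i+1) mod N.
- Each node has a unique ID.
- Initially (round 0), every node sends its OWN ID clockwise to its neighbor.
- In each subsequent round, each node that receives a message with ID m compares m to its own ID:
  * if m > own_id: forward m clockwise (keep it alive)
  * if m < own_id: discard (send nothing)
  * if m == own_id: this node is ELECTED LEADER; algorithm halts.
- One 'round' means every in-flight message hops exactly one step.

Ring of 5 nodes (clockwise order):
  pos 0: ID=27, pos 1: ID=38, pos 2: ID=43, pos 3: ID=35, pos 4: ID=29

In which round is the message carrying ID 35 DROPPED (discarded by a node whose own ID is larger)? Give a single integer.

Answer: 3

Derivation:
Round 1: pos1(id38) recv 27: drop; pos2(id43) recv 38: drop; pos3(id35) recv 43: fwd; pos4(id29) recv 35: fwd; pos0(id27) recv 29: fwd
Round 2: pos4(id29) recv 43: fwd; pos0(id27) recv 35: fwd; pos1(id38) recv 29: drop
Round 3: pos0(id27) recv 43: fwd; pos1(id38) recv 35: drop
Round 4: pos1(id38) recv 43: fwd
Round 5: pos2(id43) recv 43: ELECTED
Message ID 35 originates at pos 3; dropped at pos 1 in round 3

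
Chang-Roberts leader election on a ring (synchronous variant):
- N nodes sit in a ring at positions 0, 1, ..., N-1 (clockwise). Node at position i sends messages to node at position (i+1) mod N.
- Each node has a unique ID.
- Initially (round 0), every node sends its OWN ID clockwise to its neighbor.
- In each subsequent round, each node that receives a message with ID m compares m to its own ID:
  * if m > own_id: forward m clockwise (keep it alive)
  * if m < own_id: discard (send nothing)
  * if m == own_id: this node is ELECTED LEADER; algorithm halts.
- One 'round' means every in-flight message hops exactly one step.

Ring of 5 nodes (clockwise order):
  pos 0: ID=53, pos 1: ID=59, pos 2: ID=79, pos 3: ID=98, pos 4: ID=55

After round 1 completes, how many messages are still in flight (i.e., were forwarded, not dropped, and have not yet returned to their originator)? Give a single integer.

Answer: 2

Derivation:
Round 1: pos1(id59) recv 53: drop; pos2(id79) recv 59: drop; pos3(id98) recv 79: drop; pos4(id55) recv 98: fwd; pos0(id53) recv 55: fwd
After round 1: 2 messages still in flight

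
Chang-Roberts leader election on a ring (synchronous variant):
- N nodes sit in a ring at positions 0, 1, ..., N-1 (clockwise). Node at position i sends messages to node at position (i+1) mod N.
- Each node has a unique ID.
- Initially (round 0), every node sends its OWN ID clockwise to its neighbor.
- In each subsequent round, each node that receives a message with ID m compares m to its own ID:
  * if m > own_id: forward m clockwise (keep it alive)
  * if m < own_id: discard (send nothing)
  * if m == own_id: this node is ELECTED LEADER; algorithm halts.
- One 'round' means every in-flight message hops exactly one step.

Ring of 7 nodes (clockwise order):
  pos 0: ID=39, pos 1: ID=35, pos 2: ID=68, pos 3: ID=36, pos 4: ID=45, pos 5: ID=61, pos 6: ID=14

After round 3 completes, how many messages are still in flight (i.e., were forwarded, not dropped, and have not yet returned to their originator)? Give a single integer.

Answer: 2

Derivation:
Round 1: pos1(id35) recv 39: fwd; pos2(id68) recv 35: drop; pos3(id36) recv 68: fwd; pos4(id45) recv 36: drop; pos5(id61) recv 45: drop; pos6(id14) recv 61: fwd; pos0(id39) recv 14: drop
Round 2: pos2(id68) recv 39: drop; pos4(id45) recv 68: fwd; pos0(id39) recv 61: fwd
Round 3: pos5(id61) recv 68: fwd; pos1(id35) recv 61: fwd
After round 3: 2 messages still in flight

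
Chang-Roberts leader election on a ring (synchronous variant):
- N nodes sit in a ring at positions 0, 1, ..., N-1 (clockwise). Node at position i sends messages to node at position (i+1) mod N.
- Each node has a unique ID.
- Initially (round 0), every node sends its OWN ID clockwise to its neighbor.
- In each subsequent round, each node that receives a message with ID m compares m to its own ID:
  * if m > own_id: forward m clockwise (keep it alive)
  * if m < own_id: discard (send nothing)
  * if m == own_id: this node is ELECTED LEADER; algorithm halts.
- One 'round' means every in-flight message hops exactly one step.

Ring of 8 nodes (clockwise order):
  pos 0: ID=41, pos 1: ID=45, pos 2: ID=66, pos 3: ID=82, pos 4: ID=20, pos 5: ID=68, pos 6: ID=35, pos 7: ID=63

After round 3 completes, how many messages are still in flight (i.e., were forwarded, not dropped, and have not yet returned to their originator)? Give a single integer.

Round 1: pos1(id45) recv 41: drop; pos2(id66) recv 45: drop; pos3(id82) recv 66: drop; pos4(id20) recv 82: fwd; pos5(id68) recv 20: drop; pos6(id35) recv 68: fwd; pos7(id63) recv 35: drop; pos0(id41) recv 63: fwd
Round 2: pos5(id68) recv 82: fwd; pos7(id63) recv 68: fwd; pos1(id45) recv 63: fwd
Round 3: pos6(id35) recv 82: fwd; pos0(id41) recv 68: fwd; pos2(id66) recv 63: drop
After round 3: 2 messages still in flight

Answer: 2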